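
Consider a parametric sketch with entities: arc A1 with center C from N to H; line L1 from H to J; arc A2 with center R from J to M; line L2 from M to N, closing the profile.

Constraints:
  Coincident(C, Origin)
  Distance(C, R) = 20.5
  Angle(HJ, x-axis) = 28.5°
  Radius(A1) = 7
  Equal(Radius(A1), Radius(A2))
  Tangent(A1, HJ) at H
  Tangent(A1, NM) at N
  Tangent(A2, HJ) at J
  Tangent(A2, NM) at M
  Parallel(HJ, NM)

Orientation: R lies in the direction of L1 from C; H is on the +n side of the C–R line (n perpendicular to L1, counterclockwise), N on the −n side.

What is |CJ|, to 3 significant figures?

21.7

The slot axis is L1's direction at 28.5°, so u = (cos 28.5°, sin 28.5°) = (0.879, 0.477) and n = (−sin 28.5°, cos 28.5°) = (-0.477, 0.879). C is at the origin and R lies 20.5 along u from C, so R = 20.5·u = (18.0, 9.78). Tangency of A1 to both parallel lines with radius 7.0 puts H and N at C ± 7.0·n: H = (-3.34, 6.15), N = (3.34, -6.15). Equal radii place J and M the same way about R: J = R + 7.0·n = (14.7, 15.9), M = R − 7.0·n = (21.4, 3.63). Then |CJ| = |J − C| = 21.7.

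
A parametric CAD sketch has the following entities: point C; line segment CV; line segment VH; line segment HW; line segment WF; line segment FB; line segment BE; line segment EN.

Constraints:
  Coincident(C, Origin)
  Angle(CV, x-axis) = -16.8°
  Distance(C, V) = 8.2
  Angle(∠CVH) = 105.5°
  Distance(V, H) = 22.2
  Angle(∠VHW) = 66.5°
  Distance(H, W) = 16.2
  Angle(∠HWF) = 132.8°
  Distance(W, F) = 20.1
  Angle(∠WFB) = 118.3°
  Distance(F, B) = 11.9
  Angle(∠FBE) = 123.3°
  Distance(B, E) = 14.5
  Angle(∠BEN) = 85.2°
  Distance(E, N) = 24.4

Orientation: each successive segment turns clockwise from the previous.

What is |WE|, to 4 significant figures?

29.91

C is at the origin; CV runs at -16.8° with length 8.2, so V = (7.850, -2.370). ∠CVH = 105.5° gives VH at -91.30° from the x-axis; with |VH| = 22.2, H = (7.346, -24.56). ∠VHW = 66.5° gives HW at 155.2° from the x-axis; with |HW| = 16.2, W = (-7.360, -17.77). ∠HWF = 132.8° gives WF at 108.0° from the x-axis; with |WF| = 20.1, F = (-13.57, 1.347). ∠WFB = 118.3° gives FB at 46.30° from the x-axis; with |FB| = 11.9, B = (-5.349, 9.950). ∠FBE = 123.3° gives BE at -10.40° from the x-axis; with |BE| = 14.5, E = (8.912, 7.333). Then |WE| = |E − W| = 29.91.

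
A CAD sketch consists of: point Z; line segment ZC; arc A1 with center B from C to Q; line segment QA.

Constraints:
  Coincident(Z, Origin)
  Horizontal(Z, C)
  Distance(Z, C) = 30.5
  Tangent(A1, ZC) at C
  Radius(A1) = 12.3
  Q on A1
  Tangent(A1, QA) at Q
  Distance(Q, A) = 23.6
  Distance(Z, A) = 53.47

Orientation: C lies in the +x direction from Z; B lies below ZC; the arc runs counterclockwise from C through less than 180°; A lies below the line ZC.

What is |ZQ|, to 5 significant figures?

29.887

Z is at the origin; Z and C share the same y with |ZC| = 30.5 and C on the +x side, so C = (30.500, 0.0000). Tangency of A1 to ZC means the radius BC is perpendicular to ZC, so B = C + (0, -12.3) = (30.500, -12.300). Since BQ ⟂ QA (tangency), |BA| = √(12.3² + 23.6²) = 26.613 regardless of where Q sits on A1. So A lies on both circle(Z, 53.47) and circle(B, 26.613); the below-ZC intersection is A = (37.696, -37.922). Q is the foot of the tangent from A: Q = (21.536, -20.722).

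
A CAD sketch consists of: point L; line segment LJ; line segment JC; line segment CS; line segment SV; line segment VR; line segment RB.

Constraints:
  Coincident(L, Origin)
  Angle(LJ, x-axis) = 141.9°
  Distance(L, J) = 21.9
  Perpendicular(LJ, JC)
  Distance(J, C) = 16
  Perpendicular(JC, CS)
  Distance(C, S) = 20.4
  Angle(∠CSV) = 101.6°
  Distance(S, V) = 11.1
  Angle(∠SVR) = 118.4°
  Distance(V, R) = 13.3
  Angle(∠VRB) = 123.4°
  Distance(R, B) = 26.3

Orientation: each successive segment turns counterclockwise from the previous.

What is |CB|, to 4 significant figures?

17.45

∠SVR = 118.4° gives VR at 101.9° from the x-axis; with |VR| = 13.3, R = (-5.330, 8.528). ∠VRB = 123.4° gives RB at 158.5° from the x-axis; with |RB| = 26.3, B = (-29.80, 18.17). Then |CB| = |B − C| = 17.45.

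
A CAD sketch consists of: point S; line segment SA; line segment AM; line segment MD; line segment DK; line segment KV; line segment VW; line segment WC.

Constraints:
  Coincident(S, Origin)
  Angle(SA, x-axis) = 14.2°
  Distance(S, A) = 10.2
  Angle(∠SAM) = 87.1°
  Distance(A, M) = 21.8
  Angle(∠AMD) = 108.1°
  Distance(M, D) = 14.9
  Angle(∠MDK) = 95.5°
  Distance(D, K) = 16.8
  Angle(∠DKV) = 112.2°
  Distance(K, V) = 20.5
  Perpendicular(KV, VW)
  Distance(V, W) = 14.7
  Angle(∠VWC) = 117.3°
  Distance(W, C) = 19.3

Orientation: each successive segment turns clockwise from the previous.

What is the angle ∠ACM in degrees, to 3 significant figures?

23.3°

KV is perpendicular to VW, so VW runs at -32.9°; with |VW| = 14.7, W = (15.0, -3.18). ∠VWC = 117.3° gives WC at -95.6° from the x-axis; with |WC| = 19.3, C = (13.2, -22.4). Then cos ∠ACM = CA·CM / (|CA||CM|), giving 23.3°.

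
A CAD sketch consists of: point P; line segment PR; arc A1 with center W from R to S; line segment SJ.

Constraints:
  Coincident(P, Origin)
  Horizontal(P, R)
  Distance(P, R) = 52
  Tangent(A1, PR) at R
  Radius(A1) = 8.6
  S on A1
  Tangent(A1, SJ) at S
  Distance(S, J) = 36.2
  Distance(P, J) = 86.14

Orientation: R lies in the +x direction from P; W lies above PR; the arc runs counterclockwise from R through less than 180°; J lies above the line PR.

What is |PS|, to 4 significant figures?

59.31

P is at the origin; PR is horizontal with |PR| = 52.0 and R on the +x side, so R = (52.00, 0.000). Tangency of A1 to PR means the radius WR is perpendicular to PR, so W = R + (0, 8.6) = (52.00, 8.600). Since WS ⟂ SJ (tangency), |WJ| = √(8.6² + 36.2²) = 37.21 regardless of where S sits on A1. So J lies on both circle(P, 86.14) and circle(W, 37.21); the above-PR intersection is J = (79.11, 34.08). S is the foot of the tangent from J: S = (59.18, 3.865).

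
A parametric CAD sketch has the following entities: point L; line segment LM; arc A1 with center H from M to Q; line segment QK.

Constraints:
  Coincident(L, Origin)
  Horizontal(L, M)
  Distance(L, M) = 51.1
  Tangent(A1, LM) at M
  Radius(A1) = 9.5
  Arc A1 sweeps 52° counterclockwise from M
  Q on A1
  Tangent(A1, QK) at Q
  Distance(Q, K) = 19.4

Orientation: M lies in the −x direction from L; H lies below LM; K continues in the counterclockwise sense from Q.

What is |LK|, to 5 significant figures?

73.028

L is at the origin; L and M share the same y with |LM| = 51.1 and M on the −x side, so M = (-51.100, 0.0000). Since A1 is tangent to LM there, HM ⟂ LM, so H = M + (0, -9.5) = (-51.100, -9.5000). On A1, M sits at bearing 90° from H; a 52° counterclockwise sweep puts Q at bearing 142°, so Q = H + 9.5·(cos 142°, sin 142°) = (-58.586, -3.6512). Since A1 is tangent to QK there, HQ ⟂ QK, so QK runs along (−sin 142°, cos 142°); with |QK| = 19.4, K = (-70.530, -18.939). Then |LK| = |K − L| = 73.028.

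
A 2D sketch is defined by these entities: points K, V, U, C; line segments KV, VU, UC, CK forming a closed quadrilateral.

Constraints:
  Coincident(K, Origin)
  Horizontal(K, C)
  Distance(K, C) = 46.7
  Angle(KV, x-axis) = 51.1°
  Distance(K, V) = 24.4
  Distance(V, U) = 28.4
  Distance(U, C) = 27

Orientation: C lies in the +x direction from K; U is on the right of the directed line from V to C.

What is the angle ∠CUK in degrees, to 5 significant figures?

138.41°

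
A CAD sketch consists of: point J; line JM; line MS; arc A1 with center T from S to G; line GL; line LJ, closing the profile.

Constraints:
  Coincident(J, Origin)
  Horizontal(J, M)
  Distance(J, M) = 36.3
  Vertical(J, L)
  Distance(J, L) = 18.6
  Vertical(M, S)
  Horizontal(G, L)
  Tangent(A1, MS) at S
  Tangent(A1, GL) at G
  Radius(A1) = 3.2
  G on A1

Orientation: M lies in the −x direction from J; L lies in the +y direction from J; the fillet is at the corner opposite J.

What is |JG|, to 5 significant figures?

37.968

J is at the origin; J and M share the same y with |JM| = 36.3 and M on the −x side, so M = (-36.300, 0.0000). JL is vertical with |JL| = 18.6 and L on the +y side, so L = (0.0000, 18.600). The virtual corner opposite J is at (-36.300, 18.600). Since A1 is tangent to MS there, TS ⟂ MS and tangency of A1 to GL means the radius TG is perpendicular to GL, with radius 3.2, so the center T sits 3.2 in from both sides at T = (-33.100, 15.400). That places the tangent points at S = (-36.300, 15.400) on MS and G = (-33.100, 18.600) on GL. Then |JG| = |G − J| = 37.968.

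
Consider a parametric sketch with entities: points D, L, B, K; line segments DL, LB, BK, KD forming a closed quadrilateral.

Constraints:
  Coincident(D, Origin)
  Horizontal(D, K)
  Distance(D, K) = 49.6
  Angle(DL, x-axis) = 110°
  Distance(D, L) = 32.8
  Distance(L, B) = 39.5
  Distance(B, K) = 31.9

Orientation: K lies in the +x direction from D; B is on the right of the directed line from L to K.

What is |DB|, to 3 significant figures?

18.5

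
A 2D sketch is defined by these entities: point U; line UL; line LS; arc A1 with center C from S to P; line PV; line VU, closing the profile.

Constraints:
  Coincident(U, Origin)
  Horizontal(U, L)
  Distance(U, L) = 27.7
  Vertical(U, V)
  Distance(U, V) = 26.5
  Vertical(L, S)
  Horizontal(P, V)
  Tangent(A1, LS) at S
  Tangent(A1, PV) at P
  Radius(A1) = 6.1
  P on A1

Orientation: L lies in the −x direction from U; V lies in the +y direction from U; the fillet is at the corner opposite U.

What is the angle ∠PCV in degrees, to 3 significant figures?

74.2°

The virtual corner opposite U is at (-27.7, 26.5). The tangent condition forces CS to be normal to LS and since A1 is tangent to PV there, CP ⟂ PV, with radius 6.1, so the center C sits 6.1 in from both sides at C = (-21.6, 20.4). That places the tangent points at S = (-27.7, 20.4) on LS and P = (-21.6, 26.5) on PV. Then cos ∠PCV = CP·CV / (|CP||CV|), giving 74.2°.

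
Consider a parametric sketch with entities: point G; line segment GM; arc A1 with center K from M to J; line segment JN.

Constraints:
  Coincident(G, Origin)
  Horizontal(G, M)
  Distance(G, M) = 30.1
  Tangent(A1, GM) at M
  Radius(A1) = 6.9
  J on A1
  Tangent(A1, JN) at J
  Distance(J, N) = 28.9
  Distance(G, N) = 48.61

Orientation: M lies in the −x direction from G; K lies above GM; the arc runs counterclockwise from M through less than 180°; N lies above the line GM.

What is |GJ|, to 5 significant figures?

25.150

G is at the origin; GM is horizontal with |GM| = 30.1 and M on the −x side, so M = (-30.100, 0.0000). Since A1 is tangent to GM there, KM ⟂ GM, so K = M + (0, 6.9) = (-30.100, 6.9000). Since KJ ⟂ JN (tangency), |KN| = √(6.9² + 28.9²) = 29.712 regardless of where J sits on A1. So N lies on both circle(G, 48.61) and circle(K, 29.712); the above-GM intersection is N = (-32.049, 36.548). J is the foot of the tangent from N: J = (-23.508, 8.9392).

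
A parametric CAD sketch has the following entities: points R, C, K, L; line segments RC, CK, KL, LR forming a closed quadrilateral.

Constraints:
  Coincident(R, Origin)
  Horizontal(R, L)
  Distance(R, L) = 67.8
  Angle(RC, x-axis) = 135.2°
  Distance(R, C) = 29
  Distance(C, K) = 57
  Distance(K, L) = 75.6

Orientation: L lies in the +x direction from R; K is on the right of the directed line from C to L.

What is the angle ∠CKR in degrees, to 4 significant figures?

21.36°

Checks: |CK| = 57.00 ✓; |KL| = 75.60 ✓.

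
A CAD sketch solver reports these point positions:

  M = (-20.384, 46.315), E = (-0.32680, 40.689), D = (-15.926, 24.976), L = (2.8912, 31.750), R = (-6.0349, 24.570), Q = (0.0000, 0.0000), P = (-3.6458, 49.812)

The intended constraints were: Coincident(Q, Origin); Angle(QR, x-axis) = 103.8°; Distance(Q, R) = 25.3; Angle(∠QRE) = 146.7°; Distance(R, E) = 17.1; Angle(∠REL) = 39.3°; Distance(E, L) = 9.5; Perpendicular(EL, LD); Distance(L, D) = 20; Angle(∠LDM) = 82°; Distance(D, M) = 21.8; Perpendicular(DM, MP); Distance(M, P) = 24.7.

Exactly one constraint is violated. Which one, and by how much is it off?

Distance(M, P) = 24.7 — off by 7.60.

Q = (0.00, 0.00) ✓; QR at 103.8° ✓; |QR| = 25.30 ✓; ∠QRE = 146.7° ✓; |RE| = 17.10 ✓; ∠REL = 39.30° ✓; |EL| = 9.501 ✓; ∠(EL, LD) = 90.00° ✓; |LD| = 20.00 ✓; ∠LDM = 82.00° ✓; |DM| = 21.80 ✓; ∠(DM, MP) = 90.00° ✓; |MP| = 17.10 ✗.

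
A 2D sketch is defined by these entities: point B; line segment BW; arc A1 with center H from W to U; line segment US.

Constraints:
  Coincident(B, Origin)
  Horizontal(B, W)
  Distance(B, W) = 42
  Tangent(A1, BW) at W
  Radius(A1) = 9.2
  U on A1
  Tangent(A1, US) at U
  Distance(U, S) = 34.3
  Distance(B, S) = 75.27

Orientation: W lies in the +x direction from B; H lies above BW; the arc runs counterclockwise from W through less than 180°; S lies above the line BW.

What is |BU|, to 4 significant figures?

50.23

B is at the origin; B and W share the same y with |BW| = 42.0 and W on the +x side, so W = (42.00, 0.000). The tangent condition forces HW to be normal to BW, so H = W + (0, 9.2) = (42.00, 9.200). Since HU ⟂ US (tangency), |HS| = √(9.2² + 34.3²) = 35.51 regardless of where U sits on A1. So S lies on both circle(B, 75.27) and circle(H, 35.51); the above-BW intersection is S = (66.87, 34.55). U is the foot of the tangent from S: U = (50.01, 4.677).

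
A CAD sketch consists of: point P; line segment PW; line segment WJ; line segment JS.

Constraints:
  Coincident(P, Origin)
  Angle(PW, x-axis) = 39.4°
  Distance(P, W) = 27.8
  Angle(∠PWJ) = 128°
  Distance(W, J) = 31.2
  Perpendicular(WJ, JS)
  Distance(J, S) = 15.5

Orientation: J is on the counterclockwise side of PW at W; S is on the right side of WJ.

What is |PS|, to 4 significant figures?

61.10

P is at the origin; PW runs at 39.4° with length 27.8, so W = 27.8·(cos 39.4°, sin 39.4°) = (21.48, 17.65). ∠PWJ = 128.0°, so WJ runs at 39.4° + (180° − 128.0°) = 91.40° from the x-axis; with |WJ| = 31.2, J = W + 31.2·(cos 91.40°, sin 91.40°) = (20.72, 48.84). WJ is perpendicular to JS; with |JS| = 15.5 on the right of WJ, S = J + 15.5·(0.9997, 0.02443) = (36.22, 49.21). Then |PS| = |S − P| = 61.10.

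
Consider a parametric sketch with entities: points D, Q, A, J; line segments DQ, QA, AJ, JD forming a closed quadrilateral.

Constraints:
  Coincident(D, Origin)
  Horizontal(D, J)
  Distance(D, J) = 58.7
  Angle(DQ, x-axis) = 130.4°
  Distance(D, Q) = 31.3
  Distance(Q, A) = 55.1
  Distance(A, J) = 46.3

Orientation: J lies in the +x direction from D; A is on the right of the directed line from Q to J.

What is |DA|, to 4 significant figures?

23.81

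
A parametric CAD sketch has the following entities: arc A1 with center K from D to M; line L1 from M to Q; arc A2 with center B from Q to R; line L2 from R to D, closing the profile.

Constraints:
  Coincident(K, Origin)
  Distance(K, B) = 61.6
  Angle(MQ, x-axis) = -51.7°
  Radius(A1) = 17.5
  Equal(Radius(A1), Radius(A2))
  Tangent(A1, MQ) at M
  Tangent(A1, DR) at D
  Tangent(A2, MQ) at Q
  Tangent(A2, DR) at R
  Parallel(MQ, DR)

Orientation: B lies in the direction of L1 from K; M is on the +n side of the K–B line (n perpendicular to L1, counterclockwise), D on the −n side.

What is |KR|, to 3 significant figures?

64.0

Tangency of A1 to both parallel lines with radius 17.5 puts M and D at K ± 17.5·n: M = (13.7, 10.8), D = (-13.7, -10.8). Equal radii place Q and R the same way about B: Q = B + 17.5·n = (51.9, -37.5), R = B − 17.5·n = (24.4, -59.2). Then |KR| = |R − K| = 64.0.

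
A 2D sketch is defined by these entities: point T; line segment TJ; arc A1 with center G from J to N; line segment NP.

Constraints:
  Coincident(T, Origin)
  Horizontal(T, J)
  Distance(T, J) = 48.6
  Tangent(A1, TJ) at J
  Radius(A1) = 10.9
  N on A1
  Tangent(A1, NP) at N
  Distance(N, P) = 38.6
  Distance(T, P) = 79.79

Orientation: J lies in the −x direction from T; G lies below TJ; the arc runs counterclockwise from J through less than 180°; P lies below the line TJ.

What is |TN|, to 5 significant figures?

60.220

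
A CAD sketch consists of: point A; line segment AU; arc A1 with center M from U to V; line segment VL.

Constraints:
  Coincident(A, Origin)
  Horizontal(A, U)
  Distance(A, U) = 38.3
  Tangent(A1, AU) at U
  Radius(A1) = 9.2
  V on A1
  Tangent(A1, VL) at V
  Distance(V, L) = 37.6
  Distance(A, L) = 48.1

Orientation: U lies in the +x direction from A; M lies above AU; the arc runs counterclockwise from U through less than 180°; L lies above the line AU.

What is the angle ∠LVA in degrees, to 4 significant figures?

67.42°

Checks: |MV| = 9.200 ✓; ∠(MV, VL) = 90.00° ✓; |VL| = 37.60 ✓; |AL| = 48.10 ✓.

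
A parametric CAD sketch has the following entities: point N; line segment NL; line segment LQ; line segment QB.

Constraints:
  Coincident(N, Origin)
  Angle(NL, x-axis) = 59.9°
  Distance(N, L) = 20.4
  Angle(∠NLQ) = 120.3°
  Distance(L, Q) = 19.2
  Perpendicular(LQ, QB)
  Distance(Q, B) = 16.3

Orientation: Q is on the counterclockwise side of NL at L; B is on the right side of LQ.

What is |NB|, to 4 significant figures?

44.94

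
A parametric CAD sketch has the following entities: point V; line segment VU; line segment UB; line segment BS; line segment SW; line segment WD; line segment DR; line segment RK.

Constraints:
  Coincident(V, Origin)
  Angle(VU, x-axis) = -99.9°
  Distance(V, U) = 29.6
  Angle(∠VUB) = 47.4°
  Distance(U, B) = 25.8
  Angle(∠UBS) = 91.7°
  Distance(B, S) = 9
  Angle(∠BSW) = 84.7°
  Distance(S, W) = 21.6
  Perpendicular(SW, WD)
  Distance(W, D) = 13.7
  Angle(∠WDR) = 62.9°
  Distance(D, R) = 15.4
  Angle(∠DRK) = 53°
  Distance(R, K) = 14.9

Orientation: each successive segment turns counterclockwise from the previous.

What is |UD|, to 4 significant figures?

8.077

V is at the origin; VU runs at -99.9° with length 29.6, so U = (-5.089, -29.16). ∠VUB = 47.4° gives UB at 32.70° from the x-axis; with |UB| = 25.8, B = (16.62, -15.22). ∠UBS = 91.7° gives BS at 121.0° from the x-axis; with |BS| = 9.0, S = (11.99, -7.507). ∠BSW = 84.7° gives SW at -143.7° from the x-axis; with |SW| = 21.6, W = (-5.422, -20.29). SW is perpendicular to WD, so WD runs at -53.70°; with |WD| = 13.7, D = (2.689, -31.34). Then |UD| = |D − U| = 8.077.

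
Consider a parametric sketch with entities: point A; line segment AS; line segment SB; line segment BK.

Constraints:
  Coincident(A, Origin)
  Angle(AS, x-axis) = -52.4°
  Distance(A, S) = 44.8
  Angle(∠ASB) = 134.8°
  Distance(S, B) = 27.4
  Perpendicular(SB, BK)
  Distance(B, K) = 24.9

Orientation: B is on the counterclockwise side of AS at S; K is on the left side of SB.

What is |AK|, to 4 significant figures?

59.37

∠ASB = 134.8°, so SB runs at -52.4° + (180° − 134.8°) = -7.200° from the x-axis; with |SB| = 27.4, B = S + 27.4·(cos -7.200°, sin -7.200°) = (54.52, -38.93). SB ⟂ BK; with |BK| = 24.9 on the left of SB, K = B + 24.9·(0.1253, 0.9921) = (57.64, -14.23). Then |AK| = |K − A| = 59.37.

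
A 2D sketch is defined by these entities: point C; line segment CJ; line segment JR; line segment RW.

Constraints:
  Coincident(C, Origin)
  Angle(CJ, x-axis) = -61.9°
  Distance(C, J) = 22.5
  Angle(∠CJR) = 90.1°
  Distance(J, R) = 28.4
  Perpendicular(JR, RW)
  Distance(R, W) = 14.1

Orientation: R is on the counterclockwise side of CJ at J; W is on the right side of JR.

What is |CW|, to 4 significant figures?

46.35

∠CJR = 90.1°, so JR runs at -61.9° + (180° − 90.1°) = 28.00° from the x-axis; with |JR| = 28.4, R = J + 28.4·(cos 28.00°, sin 28.00°) = (35.67, -6.515). JR ⟂ RW; with |RW| = 14.1 on the right of JR, W = R + 14.1·(0.4695, -0.8829) = (42.29, -18.96). Then |CW| = |W − C| = 46.35.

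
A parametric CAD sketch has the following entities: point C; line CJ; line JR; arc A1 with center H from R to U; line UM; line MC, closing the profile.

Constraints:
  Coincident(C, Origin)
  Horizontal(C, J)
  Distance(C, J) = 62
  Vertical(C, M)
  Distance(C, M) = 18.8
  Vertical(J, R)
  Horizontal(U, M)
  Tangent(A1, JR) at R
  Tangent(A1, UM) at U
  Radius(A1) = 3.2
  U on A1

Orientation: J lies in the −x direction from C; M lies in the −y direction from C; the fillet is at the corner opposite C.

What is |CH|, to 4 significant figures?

60.83

CM is vertical with |CM| = 18.8 and M on the −y side, so M = (0.000, -18.80). The virtual corner opposite C is at (-62.00, -18.80). Since A1 is tangent to JR there, HR ⟂ JR and A1 meets UM tangentially, so HU is at right angles to UM, with radius 3.2, so the center H sits 3.2 in from both sides at H = (-58.80, -15.60). Then |CH| = |H − C| = 60.83.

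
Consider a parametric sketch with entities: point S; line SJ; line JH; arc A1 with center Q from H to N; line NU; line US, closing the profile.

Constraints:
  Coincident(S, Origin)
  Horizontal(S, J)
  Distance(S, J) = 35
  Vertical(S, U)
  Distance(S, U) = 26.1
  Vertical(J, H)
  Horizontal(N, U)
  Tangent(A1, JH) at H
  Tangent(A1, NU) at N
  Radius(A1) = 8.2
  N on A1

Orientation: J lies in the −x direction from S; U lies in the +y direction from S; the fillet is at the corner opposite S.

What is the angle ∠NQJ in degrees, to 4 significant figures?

155.4°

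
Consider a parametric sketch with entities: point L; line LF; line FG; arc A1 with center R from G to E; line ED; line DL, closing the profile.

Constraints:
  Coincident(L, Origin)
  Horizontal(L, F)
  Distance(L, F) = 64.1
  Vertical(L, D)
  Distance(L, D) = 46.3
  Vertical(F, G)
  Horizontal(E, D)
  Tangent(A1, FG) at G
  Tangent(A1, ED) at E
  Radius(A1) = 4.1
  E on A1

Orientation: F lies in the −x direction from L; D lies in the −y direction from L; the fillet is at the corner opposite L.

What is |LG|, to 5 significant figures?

76.744

L is at the origin; L and F share the same y with |LF| = 64.1 and F on the −x side, so F = (-64.100, 0.0000). L and D share the same x with |LD| = 46.3 and D on the −y side, so D = (0.0000, -46.300). The virtual corner opposite L is at (-64.100, -46.300). Tangency of A1 to FG means the radius RG is perpendicular to FG and tangency of A1 to ED means the radius RE is perpendicular to ED, with radius 4.1, so the center R sits 4.1 in from both sides at R = (-60.000, -42.200). That places the tangent points at G = (-64.100, -42.200) on FG and E = (-60.000, -46.300) on ED. Then |LG| = |G − L| = 76.744.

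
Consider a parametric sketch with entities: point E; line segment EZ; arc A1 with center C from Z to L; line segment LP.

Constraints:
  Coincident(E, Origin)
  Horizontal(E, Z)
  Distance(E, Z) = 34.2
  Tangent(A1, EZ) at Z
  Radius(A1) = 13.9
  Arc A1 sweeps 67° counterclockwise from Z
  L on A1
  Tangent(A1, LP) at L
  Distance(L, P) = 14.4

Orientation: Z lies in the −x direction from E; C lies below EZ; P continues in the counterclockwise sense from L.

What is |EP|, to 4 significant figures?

56.93

On A1, Z sits at bearing 90° from C; a 67° counterclockwise sweep puts L at bearing 157°, so L = C + 13.9·(cos 157°, sin 157°) = (-47.00, -8.469). A1 meets LP tangentially, so CL is at right angles to LP, so LP runs along (−sin 157°, cos 157°); with |LP| = 14.4, P = (-52.62, -21.72). Then |EP| = |P − E| = 56.93.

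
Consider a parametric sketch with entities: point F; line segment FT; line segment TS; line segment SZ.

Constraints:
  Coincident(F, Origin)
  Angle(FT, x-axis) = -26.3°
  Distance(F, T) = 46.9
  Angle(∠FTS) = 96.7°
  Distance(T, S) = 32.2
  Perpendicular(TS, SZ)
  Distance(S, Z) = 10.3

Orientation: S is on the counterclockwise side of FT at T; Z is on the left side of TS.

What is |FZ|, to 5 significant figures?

52.301

∠FTS = 96.7°, so TS runs at -26.3° + (180° − 96.7°) = 57.000° from the x-axis; with |TS| = 32.2, S = T + 32.2·(cos 57.000°, sin 57.000°) = (59.583, 6.2252). TS is perpendicular to SZ; with |SZ| = 10.3 on the left of TS, Z = S + 10.3·(-0.83867, 0.54464) = (50.944, 11.835). Then |FZ| = |Z − F| = 52.301.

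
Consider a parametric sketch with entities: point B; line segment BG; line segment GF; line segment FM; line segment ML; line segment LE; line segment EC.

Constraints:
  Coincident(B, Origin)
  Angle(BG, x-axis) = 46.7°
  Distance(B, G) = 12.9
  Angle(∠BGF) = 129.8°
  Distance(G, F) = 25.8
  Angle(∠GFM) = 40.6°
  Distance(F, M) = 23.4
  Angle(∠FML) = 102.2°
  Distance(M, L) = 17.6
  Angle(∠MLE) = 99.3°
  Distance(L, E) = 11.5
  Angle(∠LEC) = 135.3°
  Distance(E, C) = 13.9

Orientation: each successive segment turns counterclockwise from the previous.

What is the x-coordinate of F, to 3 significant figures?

5.75

B is at the origin; BG runs at 46.7° with length 12.9, so G = (8.85, 9.39). ∠BGF = 129.8° gives GF at 96.9° from the x-axis; with |GF| = 25.8, F = (5.75, 35.0). So F.x = 5.75.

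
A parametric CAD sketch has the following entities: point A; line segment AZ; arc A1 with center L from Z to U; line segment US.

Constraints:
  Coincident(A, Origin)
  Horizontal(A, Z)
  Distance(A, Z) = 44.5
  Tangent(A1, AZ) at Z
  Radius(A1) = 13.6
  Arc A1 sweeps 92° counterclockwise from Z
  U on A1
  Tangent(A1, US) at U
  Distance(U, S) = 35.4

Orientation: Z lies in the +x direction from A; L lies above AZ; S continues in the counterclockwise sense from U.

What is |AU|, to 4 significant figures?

59.77

The tangent condition forces LZ to be normal to AZ, so L = Z + (0, 13.6) = (44.50, 13.60). On A1, Z sits at bearing -90° from L; a 92° counterclockwise sweep puts U at bearing 2°, so U = L + 13.6·(cos 2°, sin 2°) = (58.09, 14.07). Then |AU| = |U − A| = 59.77.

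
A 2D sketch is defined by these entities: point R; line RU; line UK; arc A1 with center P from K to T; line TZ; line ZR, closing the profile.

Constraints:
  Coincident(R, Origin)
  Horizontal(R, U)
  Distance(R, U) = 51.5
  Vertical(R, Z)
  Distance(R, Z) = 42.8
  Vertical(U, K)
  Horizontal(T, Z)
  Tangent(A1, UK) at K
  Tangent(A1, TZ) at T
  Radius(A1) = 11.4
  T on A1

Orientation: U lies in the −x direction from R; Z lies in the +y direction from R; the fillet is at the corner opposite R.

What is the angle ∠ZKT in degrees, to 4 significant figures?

32.52°

The virtual corner opposite R is at (-51.50, 42.80). A1 meets UK tangentially, so PK is at right angles to UK and A1 meets TZ tangentially, so PT is at right angles to TZ, with radius 11.4, so the center P sits 11.4 in from both sides at P = (-40.10, 31.40). That places the tangent points at K = (-51.50, 31.40) on UK and T = (-40.10, 42.80) on TZ. Then cos ∠ZKT = KZ·KT / (|KZ||KT|), giving 32.52°.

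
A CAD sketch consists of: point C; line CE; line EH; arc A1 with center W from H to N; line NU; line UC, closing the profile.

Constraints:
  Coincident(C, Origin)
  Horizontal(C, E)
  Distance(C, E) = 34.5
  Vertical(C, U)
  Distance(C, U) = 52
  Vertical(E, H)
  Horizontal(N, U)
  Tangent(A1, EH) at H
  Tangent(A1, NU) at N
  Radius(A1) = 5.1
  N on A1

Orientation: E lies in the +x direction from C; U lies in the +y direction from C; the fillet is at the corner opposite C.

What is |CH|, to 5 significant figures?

58.223

The virtual corner opposite C is at (34.500, 52.000). A1 meets EH tangentially, so WH is at right angles to EH and since A1 is tangent to NU there, WN ⟂ NU, with radius 5.1, so the center W sits 5.1 in from both sides at W = (29.400, 46.900). That places the tangent points at H = (34.500, 46.900) on EH and N = (29.400, 52.000) on NU. Then |CH| = |H − C| = 58.223.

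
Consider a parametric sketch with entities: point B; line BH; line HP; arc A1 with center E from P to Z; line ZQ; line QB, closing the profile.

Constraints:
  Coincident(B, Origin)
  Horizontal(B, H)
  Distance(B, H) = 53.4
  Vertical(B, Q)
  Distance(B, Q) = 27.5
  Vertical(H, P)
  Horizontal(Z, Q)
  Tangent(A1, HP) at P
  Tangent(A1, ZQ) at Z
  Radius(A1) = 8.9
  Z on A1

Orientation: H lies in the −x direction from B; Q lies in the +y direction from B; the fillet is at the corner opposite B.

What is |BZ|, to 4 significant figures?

52.31

B is at the origin; BH is horizontal with |BH| = 53.4 and H on the −x side, so H = (-53.40, 0.000). BQ is vertical with |BQ| = 27.5 and Q on the +y side, so Q = (0.000, 27.50). The virtual corner opposite B is at (-53.40, 27.50). A1 meets HP tangentially, so EP is at right angles to HP and the tangent condition forces EZ to be normal to ZQ, with radius 8.9, so the center E sits 8.9 in from both sides at E = (-44.50, 18.60). That places the tangent points at P = (-53.40, 18.60) on HP and Z = (-44.50, 27.50) on ZQ. Then |BZ| = |Z − B| = 52.31.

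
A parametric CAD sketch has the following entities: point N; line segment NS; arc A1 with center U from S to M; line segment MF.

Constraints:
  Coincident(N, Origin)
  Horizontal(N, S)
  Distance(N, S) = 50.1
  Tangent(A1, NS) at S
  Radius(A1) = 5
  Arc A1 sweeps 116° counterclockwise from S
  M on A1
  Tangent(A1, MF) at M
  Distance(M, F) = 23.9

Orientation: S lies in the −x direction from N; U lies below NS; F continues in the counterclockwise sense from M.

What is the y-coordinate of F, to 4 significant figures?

-28.67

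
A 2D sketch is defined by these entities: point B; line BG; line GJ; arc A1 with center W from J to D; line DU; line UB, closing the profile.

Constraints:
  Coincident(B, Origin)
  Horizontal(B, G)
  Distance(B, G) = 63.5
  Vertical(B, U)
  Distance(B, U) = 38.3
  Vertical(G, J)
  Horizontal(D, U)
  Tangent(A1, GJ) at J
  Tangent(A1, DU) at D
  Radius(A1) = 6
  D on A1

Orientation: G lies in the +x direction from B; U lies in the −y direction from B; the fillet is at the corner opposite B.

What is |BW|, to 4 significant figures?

65.95

B is at the origin; BG is horizontal with |BG| = 63.5 and G on the +x side, so G = (63.50, 0.000). BU is vertical with |BU| = 38.3 and U on the −y side, so U = (0.000, -38.30). The virtual corner opposite B is at (63.50, -38.30). Tangency of A1 to GJ means the radius WJ is perpendicular to GJ and tangency of A1 to DU means the radius WD is perpendicular to DU, with radius 6.0, so the center W sits 6.0 in from both sides at W = (57.50, -32.30). Then |BW| = |W − B| = 65.95.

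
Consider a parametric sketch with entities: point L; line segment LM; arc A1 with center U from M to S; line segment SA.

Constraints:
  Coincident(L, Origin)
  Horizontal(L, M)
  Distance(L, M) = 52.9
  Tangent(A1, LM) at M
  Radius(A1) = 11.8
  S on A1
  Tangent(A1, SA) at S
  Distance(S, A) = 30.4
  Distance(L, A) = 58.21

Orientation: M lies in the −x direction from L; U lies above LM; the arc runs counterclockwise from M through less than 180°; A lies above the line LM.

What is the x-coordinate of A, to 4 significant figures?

-40.39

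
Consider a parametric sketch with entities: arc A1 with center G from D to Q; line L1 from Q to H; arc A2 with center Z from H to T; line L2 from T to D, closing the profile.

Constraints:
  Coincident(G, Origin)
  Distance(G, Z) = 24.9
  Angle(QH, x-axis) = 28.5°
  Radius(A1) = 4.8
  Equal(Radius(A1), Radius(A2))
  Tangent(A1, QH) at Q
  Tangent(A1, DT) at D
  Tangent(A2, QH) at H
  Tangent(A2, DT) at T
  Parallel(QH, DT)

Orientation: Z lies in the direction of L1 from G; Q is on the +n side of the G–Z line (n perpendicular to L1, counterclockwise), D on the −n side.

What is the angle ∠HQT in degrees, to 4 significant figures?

21.08°

The slot axis is L1's direction at 28.5°, so u = (cos 28.5°, sin 28.5°) = (0.8788, 0.4772) and n = (−sin 28.5°, cos 28.5°) = (-0.4772, 0.8788). G is at the origin and Z lies 24.9 along u from G, so Z = 24.9·u = (21.88, 11.88). Tangency of A1 to both parallel lines with radius 4.8 puts Q and D at G ± 4.8·n: Q = (-2.290, 4.218), D = (2.290, -4.218). Equal radii place H and T the same way about Z: H = Z + 4.8·n = (19.59, 16.10), T = Z − 4.8·n = (24.17, 7.663). Then cos ∠HQT = QH·QT / (|QH||QT|), giving 21.08°.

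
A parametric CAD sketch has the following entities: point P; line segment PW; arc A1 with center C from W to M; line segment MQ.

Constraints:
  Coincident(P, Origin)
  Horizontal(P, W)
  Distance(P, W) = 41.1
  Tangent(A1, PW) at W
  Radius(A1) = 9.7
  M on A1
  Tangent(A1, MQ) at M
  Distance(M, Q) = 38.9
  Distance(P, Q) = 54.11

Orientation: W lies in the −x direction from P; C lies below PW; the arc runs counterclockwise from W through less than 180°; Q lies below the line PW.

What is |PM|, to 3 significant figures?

51.4

Checks: |CM| = 9.700 ✓; ∠(CM, MQ) = 90.00° ✓; |MQ| = 38.90 ✓; |PQ| = 54.11 ✓.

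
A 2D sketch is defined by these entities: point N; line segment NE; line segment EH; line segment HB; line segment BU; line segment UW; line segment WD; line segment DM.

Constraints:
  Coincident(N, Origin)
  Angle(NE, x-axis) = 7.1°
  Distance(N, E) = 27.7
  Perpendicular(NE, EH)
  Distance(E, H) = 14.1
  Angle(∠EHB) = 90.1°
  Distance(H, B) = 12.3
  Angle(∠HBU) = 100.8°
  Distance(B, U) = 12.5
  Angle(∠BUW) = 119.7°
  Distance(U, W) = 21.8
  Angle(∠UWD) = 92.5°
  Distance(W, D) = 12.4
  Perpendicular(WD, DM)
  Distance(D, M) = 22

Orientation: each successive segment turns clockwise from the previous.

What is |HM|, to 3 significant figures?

6.17

N is at the origin; NE runs at 7.1° with length 27.7, so E = (27.5, 3.42). NE is perpendicular to EH, so EH runs at -82.9°; with |EH| = 14.1, H = (29.2, -10.6). ∠EHB = 90.1° gives HB at -173° from the x-axis; with |HB| = 12.3, B = (17.0, -12.1). ∠HBU = 100.8° gives BU at 108° from the x-axis; with |BU| = 12.5, U = (13.2, -0.222). ∠BUW = 119.7° gives UW at 47.7° from the x-axis; with |UW| = 21.8, W = (27.8, 15.9). ∠UWD = 92.5° gives WD at -39.8° from the x-axis; with |WD| = 12.4, D = (37.4, 7.97). WD ⟂ DM, so DM runs at -130°; with |DM| = 22.0, M = (23.3, -8.94). Then |HM| = |M − H| = 6.17.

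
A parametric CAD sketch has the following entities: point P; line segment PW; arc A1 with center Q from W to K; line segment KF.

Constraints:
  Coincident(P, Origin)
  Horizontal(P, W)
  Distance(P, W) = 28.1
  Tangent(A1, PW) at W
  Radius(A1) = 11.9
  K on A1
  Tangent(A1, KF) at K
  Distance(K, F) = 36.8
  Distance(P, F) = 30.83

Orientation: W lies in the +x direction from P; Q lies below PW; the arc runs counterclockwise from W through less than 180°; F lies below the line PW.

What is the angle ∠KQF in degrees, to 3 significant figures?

72.1°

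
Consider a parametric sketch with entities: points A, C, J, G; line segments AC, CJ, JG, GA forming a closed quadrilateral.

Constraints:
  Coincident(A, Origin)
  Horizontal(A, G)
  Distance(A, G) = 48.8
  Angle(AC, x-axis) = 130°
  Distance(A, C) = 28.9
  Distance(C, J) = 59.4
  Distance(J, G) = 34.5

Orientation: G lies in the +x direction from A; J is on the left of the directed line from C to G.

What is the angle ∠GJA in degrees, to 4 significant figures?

65.24°

Checks: |CJ| = 59.40 ✓; |JG| = 34.50 ✓.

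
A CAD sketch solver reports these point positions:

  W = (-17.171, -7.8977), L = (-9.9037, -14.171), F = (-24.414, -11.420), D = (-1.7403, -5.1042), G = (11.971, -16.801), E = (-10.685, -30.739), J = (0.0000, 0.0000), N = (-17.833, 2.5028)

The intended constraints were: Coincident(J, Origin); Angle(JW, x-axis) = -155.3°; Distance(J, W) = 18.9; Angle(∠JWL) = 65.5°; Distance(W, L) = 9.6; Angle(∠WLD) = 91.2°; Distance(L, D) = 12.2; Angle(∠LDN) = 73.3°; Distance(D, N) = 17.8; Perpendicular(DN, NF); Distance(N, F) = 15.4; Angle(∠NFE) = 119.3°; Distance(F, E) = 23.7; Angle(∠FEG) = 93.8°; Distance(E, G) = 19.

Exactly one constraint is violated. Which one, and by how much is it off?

Distance(E, G) = 19 — off by 7.60.

J = (0.00, 0.00) ✓; JW at -155.3° ✓; |JW| = 18.90 ✓; ∠JWL = 65.50° ✓; |WL| = 9.600 ✓; ∠WLD = 91.20° ✓; |LD| = 12.20 ✓; ∠LDN = 73.30° ✓; |DN| = 17.80 ✓; ∠(DN, NF) = 90.00° ✓; |NF| = 15.40 ✓; ∠NFE = 119.3° ✓; |FE| = 23.70 ✓; ∠FEG = 93.80° ✓; |EG| = 26.60 ✗.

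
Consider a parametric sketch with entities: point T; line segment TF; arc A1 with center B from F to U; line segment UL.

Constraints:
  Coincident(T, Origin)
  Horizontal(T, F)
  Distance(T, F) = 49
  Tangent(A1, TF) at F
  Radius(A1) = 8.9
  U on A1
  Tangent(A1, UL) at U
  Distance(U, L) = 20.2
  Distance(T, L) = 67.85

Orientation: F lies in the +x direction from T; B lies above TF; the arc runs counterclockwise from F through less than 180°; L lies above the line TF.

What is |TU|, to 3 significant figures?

58.0

T is at the origin; T and F share the same y with |TF| = 49.0 and F on the +x side, so F = (49.0, 0.00). Since A1 is tangent to TF there, BF ⟂ TF, so B = F + (0, 8.9) = (49.0, 8.90). Since BU ⟂ UL (tangency), |BL| = √(8.9² + 20.2²) = 22.1 regardless of where U sits on A1. So L lies on both circle(T, 67.85) and circle(B, 22.1); the above-TF intersection is L = (62.5, 26.3). U is the foot of the tangent from L: U = (57.6, 6.74).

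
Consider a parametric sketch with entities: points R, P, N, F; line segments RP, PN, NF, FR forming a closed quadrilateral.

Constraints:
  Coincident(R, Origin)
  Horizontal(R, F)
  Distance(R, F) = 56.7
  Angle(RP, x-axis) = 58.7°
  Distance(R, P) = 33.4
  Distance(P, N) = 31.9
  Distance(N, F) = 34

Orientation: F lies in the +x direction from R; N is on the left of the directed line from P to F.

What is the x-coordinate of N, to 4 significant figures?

48.92

R is at the origin; RF is horizontal with |RF| = 56.7 and F in +x, so F = (56.7, 0). RP runs at 58.7° with |RP| = 33.4, so P = (17.35, 28.54). N is determined by |PN| = 31.9 and |NF| = 34.0 together: it lies at the intersection of circle(P, 31.9) and circle(F, 34.0). With |PF| = 48.61, the foot of the radical line on PF is 22.88 from P and the perpendicular offset is √(31.9² − 22.88²) = 22.23. Taking the left-of-PF solution: N = (48.92, 33.10).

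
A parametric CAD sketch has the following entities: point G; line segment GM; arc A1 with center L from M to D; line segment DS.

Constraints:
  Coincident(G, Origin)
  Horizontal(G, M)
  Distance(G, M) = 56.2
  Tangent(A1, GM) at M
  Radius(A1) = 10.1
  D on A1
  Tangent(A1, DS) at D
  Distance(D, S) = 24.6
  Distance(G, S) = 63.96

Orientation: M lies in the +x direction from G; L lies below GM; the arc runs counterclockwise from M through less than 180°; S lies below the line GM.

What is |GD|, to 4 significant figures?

48.11

G is at the origin; G and M share the same y with |GM| = 56.2 and M on the +x side, so M = (56.20, 0.000). The tangent condition forces LM to be normal to GM, so L = M + (0, -10.1) = (56.20, -10.10). Since LD ⟂ DS (tangency), |LS| = √(10.1² + 24.6²) = 26.59 regardless of where D sits on A1. So S lies on both circle(G, 63.96) and circle(L, 26.59); the below-GM intersection is S = (52.56, -36.44). D is the foot of the tangent from S: D = (46.42, -12.62).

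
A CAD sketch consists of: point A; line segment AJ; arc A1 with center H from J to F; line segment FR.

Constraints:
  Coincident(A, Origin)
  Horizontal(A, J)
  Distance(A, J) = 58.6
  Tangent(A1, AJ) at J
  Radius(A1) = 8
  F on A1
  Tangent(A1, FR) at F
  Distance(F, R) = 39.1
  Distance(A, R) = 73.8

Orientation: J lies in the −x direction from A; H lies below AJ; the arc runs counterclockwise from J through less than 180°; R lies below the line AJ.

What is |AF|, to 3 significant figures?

67.1

Checks: |HJ| = 8.000 ✓; |HF| = 8.000 ✓; ∠(HF, FR) = 90.00° ✓; |FR| = 39.10 ✓; |AR| = 73.80 ✓.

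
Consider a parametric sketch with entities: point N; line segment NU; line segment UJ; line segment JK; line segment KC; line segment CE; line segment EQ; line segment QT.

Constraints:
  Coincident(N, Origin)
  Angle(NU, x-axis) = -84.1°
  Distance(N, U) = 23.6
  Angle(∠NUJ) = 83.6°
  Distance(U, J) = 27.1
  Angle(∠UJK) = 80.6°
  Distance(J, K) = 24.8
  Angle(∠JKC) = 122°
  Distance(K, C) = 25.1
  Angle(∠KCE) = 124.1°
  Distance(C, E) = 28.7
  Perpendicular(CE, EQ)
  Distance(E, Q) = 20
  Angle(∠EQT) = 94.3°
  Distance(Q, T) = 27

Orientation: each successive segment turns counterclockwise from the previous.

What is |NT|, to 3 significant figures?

11.7

N is at the origin; NU runs at -84.1° with length 23.6, so U = (2.43, -23.5). ∠NUJ = 83.6° gives UJ at 12.3° from the x-axis; with |UJ| = 27.1, J = (28.9, -17.7). ∠UJK = 80.6° gives JK at 112° from the x-axis; with |JK| = 24.8, K = (19.7, 5.34). ∠JKC = 122.0° gives KC at 170° from the x-axis; with |KC| = 25.1, C = (-4.96, 9.83). ∠KCE = 124.1° gives CE at -134° from the x-axis; with |CE| = 28.7, E = (-25.0, -10.7). The perpendicularity gives EQ at right angles to CE, so EQ runs at -44.4°; with |EQ| = 20.0, Q = (-10.8, -24.7). ∠EQT = 94.3° gives QT at 41.3° from the x-axis; with |QT| = 27.0, T = (9.53, -6.85). Then |NT| = |T − N| = 11.7.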